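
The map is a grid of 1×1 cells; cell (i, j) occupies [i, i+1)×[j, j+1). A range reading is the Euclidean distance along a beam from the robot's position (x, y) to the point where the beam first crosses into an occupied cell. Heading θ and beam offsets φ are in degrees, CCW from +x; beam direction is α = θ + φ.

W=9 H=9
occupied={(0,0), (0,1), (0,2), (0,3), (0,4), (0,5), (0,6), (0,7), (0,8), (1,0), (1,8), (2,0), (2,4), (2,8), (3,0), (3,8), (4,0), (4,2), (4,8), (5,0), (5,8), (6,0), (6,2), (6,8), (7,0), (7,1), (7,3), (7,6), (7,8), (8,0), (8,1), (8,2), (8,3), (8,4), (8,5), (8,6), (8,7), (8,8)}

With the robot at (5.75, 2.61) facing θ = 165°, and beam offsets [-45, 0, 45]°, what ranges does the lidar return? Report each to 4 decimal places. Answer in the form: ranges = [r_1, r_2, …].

beam 1: φ=-45°, α=120°
  direction (-0.5000, 0.8660); cell (5,2); t to first gridline: x 1.5000, y 0.4503 (then +2.0000 / +1.1547)
    (5,3) via y @ 0.4503
    (4,3) via x @ 1.5000
    (4,4) via y @ 1.6050
    (4,5) via y @ 2.7597
    (3,5) via x @ 3.5000
    (3,6) via y @ 3.9144
    (3,7) via y @ 5.0691
    (2,7) via x @ 5.5000
    (2,8) via y @ 6.2238  # hit
  → r_1 = 6.2238
beam 2: φ=0°, α=165°
  direction (-0.9659, 0.2588); cell (5,2); t to first gridline: x 0.7765, y 1.5068 (then +1.0353 / +3.8637)
    (4,2) via x @ 0.7765  # hit
  → r_2 = 0.7765
beam 3: φ=45°, α=210°
  direction (-0.8660, -0.5000); cell (5,2); t to first gridline: x 0.8660, y 1.2200 (then +1.1547 / +2.0000)
    (4,2) via x @ 0.8660  # hit
  → r_3 = 0.8660

ranges = [6.2238, 0.7765, 0.8660]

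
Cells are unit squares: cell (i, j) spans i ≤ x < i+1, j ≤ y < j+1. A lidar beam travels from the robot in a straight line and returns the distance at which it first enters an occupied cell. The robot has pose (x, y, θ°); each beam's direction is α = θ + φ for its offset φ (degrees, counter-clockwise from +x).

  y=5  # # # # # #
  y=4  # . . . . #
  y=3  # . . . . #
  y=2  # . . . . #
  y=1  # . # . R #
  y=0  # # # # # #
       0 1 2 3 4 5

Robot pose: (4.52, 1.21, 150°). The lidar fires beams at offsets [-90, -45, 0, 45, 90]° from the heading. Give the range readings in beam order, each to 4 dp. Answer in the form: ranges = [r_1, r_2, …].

ranges = [0.9600, 3.9237, 4.0645, 0.8114, 0.2425]

beam 1: φ=-90°, α=60°
  cosα=0.5000 sinα=0.8660 | (4,1) | tMaxX 0.9600 tMaxY 0.9122 | tΔX 2.0000 tΔY 1.1547
    t=0.9122 [y] (4,2)
    t=0.9600 [x] (5,2) — stop
  → r_1 = 0.9600
beam 2: φ=-45°, α=105°
  cosα=-0.2588 sinα=0.9659 | (4,1) | tMaxX 2.0091 tMaxY 0.8179 | tΔX 3.8637 tΔY 1.0353
    t=0.8179 [y] (4,2)
    t=1.8531 [y] (4,3)
    t=2.0091 [x] (3,3)
    t=2.8884 [y] (3,4)
    t=3.9237 [y] (3,5) — stop
  → r_2 = 3.9237
beam 3: φ=0°, α=150°
  cosα=-0.8660 sinα=0.5000 | (4,1) | tMaxX 0.6004 tMaxY 1.5800 | tΔX 1.1547 tΔY 2.0000
    t=0.6004 [x] (3,1)
    t=1.5800 [y] (3,2)
    t=1.7551 [x] (2,2)
    t=2.9098 [x] (1,2)
    t=3.5800 [y] (1,3)
    t=4.0645 [x] (0,3) — stop
  → r_3 = 4.0645
beam 4: φ=45°, α=195°
  cosα=-0.9659 sinα=-0.2588 | (4,1) | tMaxX 0.5383 tMaxY 0.8114 | tΔX 1.0353 tΔY 3.8637
    t=0.5383 [x] (3,1)
    t=0.8114 [y] (3,0) — stop
  → r_4 = 0.8114
beam 5: φ=90°, α=240°
  cosα=-0.5000 sinα=-0.8660 | (4,1) | tMaxX 1.0400 tMaxY 0.2425 | tΔX 2.0000 tΔY 1.1547
    t=0.2425 [y] (4,0) — stop
  → r_5 = 0.2425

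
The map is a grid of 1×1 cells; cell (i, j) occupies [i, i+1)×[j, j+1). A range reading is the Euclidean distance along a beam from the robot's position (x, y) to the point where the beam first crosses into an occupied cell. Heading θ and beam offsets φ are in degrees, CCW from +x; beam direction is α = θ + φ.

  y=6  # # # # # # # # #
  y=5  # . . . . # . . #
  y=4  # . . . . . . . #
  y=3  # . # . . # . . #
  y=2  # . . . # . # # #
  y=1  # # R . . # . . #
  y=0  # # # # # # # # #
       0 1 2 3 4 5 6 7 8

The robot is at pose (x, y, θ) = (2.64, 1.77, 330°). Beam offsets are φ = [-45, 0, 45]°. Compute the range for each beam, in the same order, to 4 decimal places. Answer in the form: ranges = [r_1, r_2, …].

beam 1: φ=-45°, α=285°
  cosα=0.2588 sinα=-0.9659 | (2,1) | tMaxX 1.3909 tMaxY 0.7972 | tΔX 3.8637 tΔY 1.0353
    t=0.7972 [y] (2,0) — stop
  → r_1 = 0.7972
beam 2: φ=0°, α=330°
  cosα=0.8660 sinα=-0.5000 | (2,1) | tMaxX 0.4157 tMaxY 1.5400 | tΔX 1.1547 tΔY 2.0000
    t=0.4157 [x] (3,1)
    t=1.5400 [y] (3,0) — stop
  → r_2 = 1.5400
beam 3: φ=45°, α=15°
  cosα=0.9659 sinα=0.2588 | (2,1) | tMaxX 0.3727 tMaxY 0.8887 | tΔX 1.0353 tΔY 3.8637
    t=0.3727 [x] (3,1)
    t=0.8887 [y] (3,2)
    t=1.4080 [x] (4,2) — stop
  → r_3 = 1.4080

ranges = [0.7972, 1.5400, 1.4080]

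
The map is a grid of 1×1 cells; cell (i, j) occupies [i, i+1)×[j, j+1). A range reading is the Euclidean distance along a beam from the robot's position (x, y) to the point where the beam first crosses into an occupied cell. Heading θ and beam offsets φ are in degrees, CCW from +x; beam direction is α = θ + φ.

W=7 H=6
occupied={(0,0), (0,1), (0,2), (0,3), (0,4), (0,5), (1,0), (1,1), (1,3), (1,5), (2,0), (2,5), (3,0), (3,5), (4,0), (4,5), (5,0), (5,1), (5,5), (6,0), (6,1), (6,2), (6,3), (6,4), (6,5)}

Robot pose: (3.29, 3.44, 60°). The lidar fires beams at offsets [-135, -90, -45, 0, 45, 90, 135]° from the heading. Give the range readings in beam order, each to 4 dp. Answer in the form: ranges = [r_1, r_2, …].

beam 1: φ=-135°, α=285°
  direction (0.2588, -0.9659); cell (3,3); t to first gridline: x 2.7432, y 0.4555 (then +3.8637 / +1.0353)
    (3,2) via y @ 0.4555
    (3,1) via y @ 1.4908
    (3,0) via y @ 2.5261  # hit
  → r_1 = 2.5261
beam 2: φ=-90°, α=330°
  direction (0.8660, -0.5000); cell (3,3); t to first gridline: x 0.8198, y 0.8800 (then +1.1547 / +2.0000)
    (4,3) via x @ 0.8198
    (4,2) via y @ 0.8800
    (5,2) via x @ 1.9745
    (5,1) via y @ 2.8800  # hit
  → r_2 = 2.8800
beam 3: φ=-45°, α=15°
  direction (0.9659, 0.2588); cell (3,3); t to first gridline: x 0.7350, y 2.1637 (then +1.0353 / +3.8637)
    (4,3) via x @ 0.7350
    (5,3) via x @ 1.7703
    (5,4) via y @ 2.1637
    (6,4) via x @ 2.8056  # hit
  → r_3 = 2.8056
beam 4: φ=0°, α=60°
  direction (0.5000, 0.8660); cell (3,3); t to first gridline: x 1.4200, y 0.6466 (then +2.0000 / +1.1547)
    (3,4) via y @ 0.6466
    (4,4) via x @ 1.4200
    (4,5) via y @ 1.8013  # hit
  → r_4 = 1.8013
beam 5: φ=45°, α=105°
  direction (-0.2588, 0.9659); cell (3,3); t to first gridline: x 1.1205, y 0.5798 (then +3.8637 / +1.0353)
    (3,4) via y @ 0.5798
    (2,4) via x @ 1.1205
    (2,5) via y @ 1.6150  # hit
  → r_5 = 1.6150
beam 6: φ=90°, α=150°
  direction (-0.8660, 0.5000); cell (3,3); t to first gridline: x 0.3349, y 1.1200 (then +1.1547 / +2.0000)
    (2,3) via x @ 0.3349
    (2,4) via y @ 1.1200
    (1,4) via x @ 1.4896
    (0,4) via x @ 2.6443  # hit
  → r_6 = 2.6443
beam 7: φ=135°, α=195°
  direction (-0.9659, -0.2588); cell (3,3); t to first gridline: x 0.3002, y 1.7000 (then +1.0353 / +3.8637)
    (2,3) via x @ 0.3002
    (1,3) via x @ 1.3355  # hit
  → r_7 = 1.3355

ranges = [2.5261, 2.8800, 2.8056, 1.8013, 1.6150, 2.6443, 1.3355]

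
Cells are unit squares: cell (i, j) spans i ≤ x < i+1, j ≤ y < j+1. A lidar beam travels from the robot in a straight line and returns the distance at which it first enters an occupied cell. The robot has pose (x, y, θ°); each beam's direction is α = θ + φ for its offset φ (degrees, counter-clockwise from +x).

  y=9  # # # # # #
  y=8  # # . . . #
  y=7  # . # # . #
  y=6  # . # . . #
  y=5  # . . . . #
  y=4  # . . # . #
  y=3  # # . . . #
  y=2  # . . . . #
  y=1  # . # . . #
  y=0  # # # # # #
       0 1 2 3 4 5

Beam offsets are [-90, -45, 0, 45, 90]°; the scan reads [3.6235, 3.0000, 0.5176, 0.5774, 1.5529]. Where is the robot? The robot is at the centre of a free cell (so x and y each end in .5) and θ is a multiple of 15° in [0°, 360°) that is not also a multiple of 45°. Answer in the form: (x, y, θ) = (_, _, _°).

Enumerate (i+0.5, j+0.5, θ) over the 25 free cells and 16 admissible headings. For each, cast all 5 beams and compare to the given ranges.
  (4.5, 2.5, 105°): beam 1 = 0.5176 ≠ 3.6235 ✗
  (3.5, 5.5, 210°): beam 1 = 1.0000 ≠ 3.6235 ✗
  (3.5, 6.5, 300°): beam 1 = 0.5774 ≠ 3.6235 ✗
  (1.5, 1.5, 345°): beam 1 = 0.5176 ≠ 3.6235 ✗
  …
  (2.5, 3.5, 165°): r_1=3.6235, r_2=3.0000, r_3=0.5176, r_4=0.5774, r_5=1.5529 — all match ✓
Unique over the lattice → pose = (2.5, 3.5, 165°).

(x, y, θ) = (2.5, 3.5, 165°)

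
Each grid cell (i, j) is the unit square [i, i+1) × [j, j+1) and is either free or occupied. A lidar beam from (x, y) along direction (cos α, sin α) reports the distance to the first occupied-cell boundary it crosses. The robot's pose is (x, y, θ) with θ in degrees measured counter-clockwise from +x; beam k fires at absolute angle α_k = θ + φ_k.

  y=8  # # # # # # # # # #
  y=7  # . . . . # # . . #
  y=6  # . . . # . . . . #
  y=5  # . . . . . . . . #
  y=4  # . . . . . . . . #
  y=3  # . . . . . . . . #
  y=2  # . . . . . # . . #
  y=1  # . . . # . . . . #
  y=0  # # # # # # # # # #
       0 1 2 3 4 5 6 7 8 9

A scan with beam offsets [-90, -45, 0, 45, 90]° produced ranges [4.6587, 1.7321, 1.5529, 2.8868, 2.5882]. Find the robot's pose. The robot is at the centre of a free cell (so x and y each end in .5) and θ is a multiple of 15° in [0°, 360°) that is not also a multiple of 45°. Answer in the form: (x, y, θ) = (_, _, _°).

(x, y, θ) = (2.5, 3.5, 195°)

Candidates: 51 free-cell centres × 16 headings = 816 poses. Raycast each; keep the one whose scan matches to 4 dp.
  (6.5, 5.5, 255°): beam 1 = 1.9319 ≠ 4.6587 ✗
  (3.5, 1.5, 15°): beam 1 = 0.5176 ≠ 4.6587 ✗
  (2.5, 2.5, 255°): beam 1 = 1.5529 ≠ 4.6587 ✗
  (7.5, 6.5, 150°): beam 1 = 1.7321 ≠ 4.6587 ✗
  …
  (2.5, 3.5, 195°): r_1=4.6587, r_2=1.7321, r_3=1.5529, r_4=2.8868, r_5=2.5882 — all match ✓
Unique over the lattice → pose = (2.5, 3.5, 195°).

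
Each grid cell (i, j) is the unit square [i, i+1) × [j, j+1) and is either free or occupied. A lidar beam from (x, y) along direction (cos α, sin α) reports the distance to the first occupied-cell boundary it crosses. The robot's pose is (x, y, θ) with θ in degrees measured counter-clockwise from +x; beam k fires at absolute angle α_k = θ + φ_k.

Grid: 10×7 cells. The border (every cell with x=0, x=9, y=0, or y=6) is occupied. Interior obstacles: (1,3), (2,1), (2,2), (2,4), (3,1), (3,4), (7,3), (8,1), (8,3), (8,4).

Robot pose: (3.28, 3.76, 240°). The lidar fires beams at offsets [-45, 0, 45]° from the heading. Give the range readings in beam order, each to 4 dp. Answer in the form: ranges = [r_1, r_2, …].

beam 1: φ=-45°, α=195°
  dir = (cos 195°, sin 195°) = (-0.9659, -0.2588); from cell (3,3)
  next x-line at t=0.2899, next y-line at t=2.9364; Δt_x=1.0353, Δt_y=3.8637
    x: enter (2,3) at t=0.2899
    x: enter (1,3) at t=1.3252 ← occupied
  → r_1 = 1.3252
beam 2: φ=0°, α=240°
  dir = (cos 240°, sin 240°) = (-0.5000, -0.8660); from cell (3,3)
  next x-line at t=0.5600, next y-line at t=0.8776; Δt_x=2.0000, Δt_y=1.1547
    x: enter (2,3) at t=0.5600
    y: enter (2,2) at t=0.8776 ← occupied
  → r_2 = 0.8776
beam 3: φ=45°, α=285°
  dir = (cos 285°, sin 285°) = (0.2588, -0.9659); from cell (3,3)
  next x-line at t=2.7819, next y-line at t=0.7868; Δt_x=3.8637, Δt_y=1.0353
    y: enter (3,2) at t=0.7868
    y: enter (3,1) at t=1.8221 ← occupied
  → r_3 = 1.8221

ranges = [1.3252, 0.8776, 1.8221]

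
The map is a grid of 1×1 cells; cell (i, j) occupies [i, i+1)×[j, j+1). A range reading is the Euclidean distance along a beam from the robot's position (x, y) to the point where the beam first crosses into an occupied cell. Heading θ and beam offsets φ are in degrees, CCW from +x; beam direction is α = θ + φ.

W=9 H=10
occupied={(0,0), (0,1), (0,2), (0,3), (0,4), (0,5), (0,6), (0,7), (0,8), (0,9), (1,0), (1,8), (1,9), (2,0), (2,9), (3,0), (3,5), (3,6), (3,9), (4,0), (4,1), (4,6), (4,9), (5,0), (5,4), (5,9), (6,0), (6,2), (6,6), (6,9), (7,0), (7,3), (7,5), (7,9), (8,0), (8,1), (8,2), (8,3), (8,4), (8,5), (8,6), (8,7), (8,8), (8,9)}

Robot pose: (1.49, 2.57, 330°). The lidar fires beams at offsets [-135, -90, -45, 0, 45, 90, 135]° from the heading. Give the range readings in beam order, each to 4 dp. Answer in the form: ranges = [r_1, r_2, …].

beam 1: φ=-135°, α=195°
  cosα=-0.9659 sinα=-0.2588 | (1,2) | tMaxX 0.5073 tMaxY 2.2023 | tΔX 1.0353 tΔY 3.8637
    t=0.5073 [x] (0,2) — stop
  → r_1 = 0.5073
beam 2: φ=-90°, α=240°
  cosα=-0.5000 sinα=-0.8660 | (1,2) | tMaxX 0.9800 tMaxY 0.6582 | tΔX 2.0000 tΔY 1.1547
    t=0.6582 [y] (1,1)
    t=0.9800 [x] (0,1) — stop
  → r_2 = 0.9800
beam 3: φ=-45°, α=285°
  cosα=0.2588 sinα=-0.9659 | (1,2) | tMaxX 1.9705 tMaxY 0.5901 | tΔX 3.8637 tΔY 1.0353
    t=0.5901 [y] (1,1)
    t=1.6254 [y] (1,0) — stop
  → r_3 = 1.6254
beam 4: φ=0°, α=330°
  cosα=0.8660 sinα=-0.5000 | (1,2) | tMaxX 0.5889 tMaxY 1.1400 | tΔX 1.1547 tΔY 2.0000
    t=0.5889 [x] (2,2)
    t=1.1400 [y] (2,1)
    t=1.7436 [x] (3,1)
    t=2.8983 [x] (4,1) — stop
  → r_4 = 2.8983
beam 5: φ=45°, α=15°
  cosα=0.9659 sinα=0.2588 | (1,2) | tMaxX 0.5280 tMaxY 1.6614 | tΔX 1.0353 tΔY 3.8637
    t=0.5280 [x] (2,2)
    t=1.5633 [x] (3,2)
    t=1.6614 [y] (3,3)
    t=2.5985 [x] (4,3)
    t=3.6338 [x] (5,3)
    t=4.6691 [x] (6,3)
    t=5.5251 [y] (6,4)
    t=5.7044 [x] (7,4)
    t=6.7396 [x] (8,4) — stop
  → r_5 = 6.7396
beam 6: φ=90°, α=60°
  cosα=0.5000 sinα=0.8660 | (1,2) | tMaxX 1.0200 tMaxY 0.4965 | tΔX 2.0000 tΔY 1.1547
    t=0.4965 [y] (1,3)
    t=1.0200 [x] (2,3)
    t=1.6512 [y] (2,4)
    t=2.8059 [y] (2,5)
    t=3.0200 [x] (3,5) — stop
  → r_6 = 3.0200
beam 7: φ=135°, α=105°
  cosα=-0.2588 sinα=0.9659 | (1,2) | tMaxX 1.8932 tMaxY 0.4452 | tΔX 3.8637 tΔY 1.0353
    t=0.4452 [y] (1,3)
    t=1.4804 [y] (1,4)
    t=1.8932 [x] (0,4) — stop
  → r_7 = 1.8932

ranges = [0.5073, 0.9800, 1.6254, 2.8983, 6.7396, 3.0200, 1.8932]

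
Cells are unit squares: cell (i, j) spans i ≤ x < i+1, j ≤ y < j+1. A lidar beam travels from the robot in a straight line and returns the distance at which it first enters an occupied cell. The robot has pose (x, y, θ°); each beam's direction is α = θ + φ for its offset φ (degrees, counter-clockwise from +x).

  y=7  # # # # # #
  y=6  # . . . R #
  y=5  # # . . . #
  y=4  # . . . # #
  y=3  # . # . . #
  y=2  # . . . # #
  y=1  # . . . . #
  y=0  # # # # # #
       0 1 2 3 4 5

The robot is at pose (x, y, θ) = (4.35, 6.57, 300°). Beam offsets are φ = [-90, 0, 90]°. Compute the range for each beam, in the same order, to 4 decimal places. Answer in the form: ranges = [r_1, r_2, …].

beam 1: φ=-90°, α=210°
  d=(-0.8660,-0.5000)  start (4,6)  tX=0.4041 tY=1.1400  stride 1/|dx|=1.1547 1/|dy|=2.0000
    cross x-line → (3,6), t=0.4041
    cross y-line → (3,5), t=1.1400
    cross x-line → (2,5), t=1.5588
    cross x-line → (1,5), t=2.7135 (wall)
  → r_1 = 2.7135
beam 2: φ=0°, α=300°
  d=(0.5000,-0.8660)  start (4,6)  tX=1.3000 tY=0.6582  stride 1/|dx|=2.0000 1/|dy|=1.1547
    cross y-line → (4,5), t=0.6582
    cross x-line → (5,5), t=1.3000 (wall)
  → r_2 = 1.3000
beam 3: φ=90°, α=30°
  d=(0.8660,0.5000)  start (4,6)  tX=0.7506 tY=0.8600  stride 1/|dx|=1.1547 1/|dy|=2.0000
    cross x-line → (5,6), t=0.7506 (wall)
  → r_3 = 0.7506

ranges = [2.7135, 1.3000, 0.7506]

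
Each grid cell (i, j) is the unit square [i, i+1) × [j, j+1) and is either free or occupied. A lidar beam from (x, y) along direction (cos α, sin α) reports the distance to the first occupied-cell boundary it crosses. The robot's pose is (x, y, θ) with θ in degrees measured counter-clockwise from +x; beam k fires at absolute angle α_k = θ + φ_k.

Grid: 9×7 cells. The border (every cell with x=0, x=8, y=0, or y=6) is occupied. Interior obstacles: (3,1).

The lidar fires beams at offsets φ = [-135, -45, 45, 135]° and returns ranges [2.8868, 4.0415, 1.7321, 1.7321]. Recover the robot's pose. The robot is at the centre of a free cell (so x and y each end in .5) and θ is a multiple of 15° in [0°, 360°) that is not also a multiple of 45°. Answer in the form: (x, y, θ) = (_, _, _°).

(x, y, θ) = (5.5, 2.5, 165°)

Candidates: 34 free-cell centres × 16 headings = 544 poses. Raycast each; keep the one whose scan matches to 4 dp.
  (6.5, 5.5, 345°): beam 1 = 6.3509 ≠ 2.8868 ✗
  (2.5, 5.5, 345°): beam 1 = 1.7321 ≠ 2.8868 ✗
  (2.5, 1.5, 240°): beam 1 = 4.6587 ≠ 2.8868 ✗
  (2.5, 2.5, 300°): beam 1 = 1.5529 ≠ 2.8868 ✗
  …
  (5.5, 2.5, 165°): r_1=2.8868, r_2=4.0415, r_3=1.7321, r_4=1.7321 — all match ✓
Only this pose fits every beam.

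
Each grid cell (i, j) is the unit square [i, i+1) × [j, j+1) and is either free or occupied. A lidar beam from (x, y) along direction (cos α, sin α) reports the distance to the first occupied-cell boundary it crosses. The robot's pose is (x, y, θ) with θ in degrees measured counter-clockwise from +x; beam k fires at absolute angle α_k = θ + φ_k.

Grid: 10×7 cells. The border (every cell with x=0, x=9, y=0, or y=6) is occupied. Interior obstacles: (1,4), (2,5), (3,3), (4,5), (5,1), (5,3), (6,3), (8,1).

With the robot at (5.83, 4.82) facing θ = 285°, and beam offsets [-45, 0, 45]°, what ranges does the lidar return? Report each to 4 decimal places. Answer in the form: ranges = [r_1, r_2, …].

ranges = [0.9469, 0.8489, 3.6604]

beam 1: φ=-45°, α=240°
  direction (-0.5000, -0.8660); cell (5,4); t to first gridline: x 1.6600, y 0.9469 (then +2.0000 / +1.1547)
    (5,3) via y @ 0.9469  # hit
  → r_1 = 0.9469
beam 2: φ=0°, α=285°
  direction (0.2588, -0.9659); cell (5,4); t to first gridline: x 0.6568, y 0.8489 (then +3.8637 / +1.0353)
    (6,4) via x @ 0.6568
    (6,3) via y @ 0.8489  # hit
  → r_2 = 0.8489
beam 3: φ=45°, α=330°
  direction (0.8660, -0.5000); cell (5,4); t to first gridline: x 0.1963, y 1.6400 (then +1.1547 / +2.0000)
    (6,4) via x @ 0.1963
    (7,4) via x @ 1.3510
    (7,3) via y @ 1.6400
    (8,3) via x @ 2.5057
    (8,2) via y @ 3.6400
    (9,2) via x @ 3.6604  # hit
  → r_3 = 3.6604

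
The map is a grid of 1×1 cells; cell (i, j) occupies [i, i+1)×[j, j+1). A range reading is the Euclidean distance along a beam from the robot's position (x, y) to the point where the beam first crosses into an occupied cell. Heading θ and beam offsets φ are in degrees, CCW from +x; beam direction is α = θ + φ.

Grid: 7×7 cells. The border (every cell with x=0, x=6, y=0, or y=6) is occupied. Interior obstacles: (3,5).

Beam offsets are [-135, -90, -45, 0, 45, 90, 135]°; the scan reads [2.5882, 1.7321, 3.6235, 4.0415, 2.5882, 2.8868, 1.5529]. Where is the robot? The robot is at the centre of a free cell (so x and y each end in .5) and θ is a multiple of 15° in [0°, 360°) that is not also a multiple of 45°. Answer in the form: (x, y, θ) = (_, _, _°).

(x, y, θ) = (4.5, 3.5, 210°)

Candidates: 24 free-cell centres × 16 headings = 384 poses. Raycast each; keep the one whose scan matches to 4 dp.
  (1.5, 3.5, 195°): beam 1 = 2.8868 ≠ 2.5882 ✗
  (1.5, 5.5, 165°): beam 1 = 1.0000 ≠ 2.5882 ✗
  (2.5, 4.5, 105°): beam 1 = 4.0415 ≠ 2.5882 ✗
  …
  (4.5, 3.5, 210°): r_1=2.5882, r_2=1.7321, r_3=3.6235, r_4=4.0415, r_5=2.5882, r_6=2.8868, r_7=1.5529 — all match ✓
Only this pose fits every beam.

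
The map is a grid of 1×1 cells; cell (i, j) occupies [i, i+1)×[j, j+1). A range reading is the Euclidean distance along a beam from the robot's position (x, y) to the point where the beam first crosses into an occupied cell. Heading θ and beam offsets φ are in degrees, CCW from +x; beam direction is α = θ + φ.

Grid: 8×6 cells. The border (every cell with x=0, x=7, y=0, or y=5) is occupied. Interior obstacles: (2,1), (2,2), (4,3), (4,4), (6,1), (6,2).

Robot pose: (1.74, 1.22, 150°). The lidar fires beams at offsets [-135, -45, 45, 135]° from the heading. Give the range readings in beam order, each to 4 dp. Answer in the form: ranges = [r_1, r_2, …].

ranges = [0.2692, 2.8591, 0.7661, 0.2278]

beam 1: φ=-135°, α=15°
  direction (0.9659, 0.2588); cell (1,1); t to first gridline: x 0.2692, y 3.0137 (then +1.0353 / +3.8637)
    (2,1) via x @ 0.2692  # hit
  → r_1 = 0.2692
beam 2: φ=-45°, α=105°
  direction (-0.2588, 0.9659); cell (1,1); t to first gridline: x 2.8591, y 0.8075 (then +3.8637 / +1.0353)
    (1,2) via y @ 0.8075
    (1,3) via y @ 1.8428
    (0,3) via x @ 2.8591  # hit
  → r_2 = 2.8591
beam 3: φ=45°, α=195°
  direction (-0.9659, -0.2588); cell (1,1); t to first gridline: x 0.7661, y 0.8500 (then +1.0353 / +3.8637)
    (0,1) via x @ 0.7661  # hit
  → r_3 = 0.7661
beam 4: φ=135°, α=285°
  direction (0.2588, -0.9659); cell (1,1); t to first gridline: x 1.0046, y 0.2278 (then +3.8637 / +1.0353)
    (1,0) via y @ 0.2278  # hit
  → r_4 = 0.2278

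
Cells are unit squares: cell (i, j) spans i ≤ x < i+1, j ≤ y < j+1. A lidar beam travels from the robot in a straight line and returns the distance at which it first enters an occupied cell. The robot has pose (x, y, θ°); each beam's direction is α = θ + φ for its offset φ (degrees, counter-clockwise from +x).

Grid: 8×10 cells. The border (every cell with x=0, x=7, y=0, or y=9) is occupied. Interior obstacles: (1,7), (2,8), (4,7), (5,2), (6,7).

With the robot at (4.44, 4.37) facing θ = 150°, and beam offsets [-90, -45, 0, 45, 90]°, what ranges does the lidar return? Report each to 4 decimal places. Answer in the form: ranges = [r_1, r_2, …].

ranges = [3.1200, 4.7933, 3.9722, 3.5614, 3.8913]

beam 1: φ=-90°, α=60°
  direction (0.5000, 0.8660); cell (4,4); t to first gridline: x 1.1200, y 0.7275 (then +2.0000 / +1.1547)
    (4,5) via y @ 0.7275
    (5,5) via x @ 1.1200
    (5,6) via y @ 1.8822
    (5,7) via y @ 3.0369
    (6,7) via x @ 3.1200  # hit
  → r_1 = 3.1200
beam 2: φ=-45°, α=105°
  direction (-0.2588, 0.9659); cell (4,4); t to first gridline: x 1.7000, y 0.6522 (then +3.8637 / +1.0353)
    (4,5) via y @ 0.6522
    (4,6) via y @ 1.6875
    (3,6) via x @ 1.7000
    (3,7) via y @ 2.7228
    (3,8) via y @ 3.7581
    (3,9) via y @ 4.7933  # hit
  → r_2 = 4.7933
beam 3: φ=0°, α=150°
  direction (-0.8660, 0.5000); cell (4,4); t to first gridline: x 0.5081, y 1.2600 (then +1.1547 / +2.0000)
    (3,4) via x @ 0.5081
    (3,5) via y @ 1.2600
    (2,5) via x @ 1.6628
    (1,5) via x @ 2.8175
    (1,6) via y @ 3.2600
    (0,6) via x @ 3.9722  # hit
  → r_3 = 3.9722
beam 4: φ=45°, α=195°
  direction (-0.9659, -0.2588); cell (4,4); t to first gridline: x 0.4555, y 1.4296 (then +1.0353 / +3.8637)
    (3,4) via x @ 0.4555
    (3,3) via y @ 1.4296
    (2,3) via x @ 1.4908
    (1,3) via x @ 2.5261
    (0,3) via x @ 3.5614  # hit
  → r_4 = 3.5614
beam 5: φ=90°, α=240°
  direction (-0.5000, -0.8660); cell (4,4); t to first gridline: x 0.8800, y 0.4272 (then +2.0000 / +1.1547)
    (4,3) via y @ 0.4272
    (3,3) via x @ 0.8800
    (3,2) via y @ 1.5819
    (3,1) via y @ 2.7366
    (2,1) via x @ 2.8800
    (2,0) via y @ 3.8913  # hit
  → r_5 = 3.8913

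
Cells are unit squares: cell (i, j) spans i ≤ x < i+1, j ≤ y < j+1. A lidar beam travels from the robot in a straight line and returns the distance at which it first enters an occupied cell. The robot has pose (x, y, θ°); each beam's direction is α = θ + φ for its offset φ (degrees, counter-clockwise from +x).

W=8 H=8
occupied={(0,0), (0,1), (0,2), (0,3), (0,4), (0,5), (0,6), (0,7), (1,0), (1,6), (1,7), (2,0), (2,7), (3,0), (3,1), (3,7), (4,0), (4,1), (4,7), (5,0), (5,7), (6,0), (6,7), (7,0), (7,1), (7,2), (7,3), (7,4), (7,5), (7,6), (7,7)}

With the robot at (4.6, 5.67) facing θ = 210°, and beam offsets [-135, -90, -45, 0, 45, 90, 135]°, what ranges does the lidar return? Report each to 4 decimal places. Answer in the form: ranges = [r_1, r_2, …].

ranges = [1.3769, 1.5358, 2.6917, 4.1569, 3.7995, 4.8000, 2.4847]

beam 1: φ=-135°, α=75°
  dir = (cos 75°, sin 75°) = (0.2588, 0.9659); from cell (4,5)
  next x-line at t=1.5455, next y-line at t=0.3416; Δt_x=3.8637, Δt_y=1.0353
    y: enter (4,6) at t=0.3416
    y: enter (4,7) at t=1.3769 ← occupied
  → r_1 = 1.3769
beam 2: φ=-90°, α=120°
  dir = (cos 120°, sin 120°) = (-0.5000, 0.8660); from cell (4,5)
  next x-line at t=1.2000, next y-line at t=0.3811; Δt_x=2.0000, Δt_y=1.1547
    y: enter (4,6) at t=0.3811
    x: enter (3,6) at t=1.2000
    y: enter (3,7) at t=1.5358 ← occupied
  → r_2 = 1.5358
beam 3: φ=-45°, α=165°
  dir = (cos 165°, sin 165°) = (-0.9659, 0.2588); from cell (4,5)
  next x-line at t=0.6212, next y-line at t=1.2750; Δt_x=1.0353, Δt_y=3.8637
    x: enter (3,5) at t=0.6212
    y: enter (3,6) at t=1.2750
    x: enter (2,6) at t=1.6564
    x: enter (1,6) at t=2.6917 ← occupied
  → r_3 = 2.6917
beam 4: φ=0°, α=210°
  dir = (cos 210°, sin 210°) = (-0.8660, -0.5000); from cell (4,5)
  next x-line at t=0.6928, next y-line at t=1.3400; Δt_x=1.1547, Δt_y=2.0000
    x: enter (3,5) at t=0.6928
    y: enter (3,4) at t=1.3400
    x: enter (2,4) at t=1.8475
    x: enter (1,4) at t=3.0022
    y: enter (1,3) at t=3.3400
    x: enter (0,3) at t=4.1569 ← occupied
  → r_4 = 4.1569
beam 5: φ=45°, α=255°
  dir = (cos 255°, sin 255°) = (-0.2588, -0.9659); from cell (4,5)
  next x-line at t=2.3182, next y-line at t=0.6936; Δt_x=3.8637, Δt_y=1.0353
    y: enter (4,4) at t=0.6936
    y: enter (4,3) at t=1.7289
    x: enter (3,3) at t=2.3182
    y: enter (3,2) at t=2.7642
    y: enter (3,1) at t=3.7995 ← occupied
  → r_5 = 3.7995
beam 6: φ=90°, α=300°
  dir = (cos 300°, sin 300°) = (0.5000, -0.8660); from cell (4,5)
  next x-line at t=0.8000, next y-line at t=0.7736; Δt_x=2.0000, Δt_y=1.1547
    y: enter (4,4) at t=0.7736
    x: enter (5,4) at t=0.8000
    y: enter (5,3) at t=1.9283
    x: enter (6,3) at t=2.8000
    y: enter (6,2) at t=3.0831
    y: enter (6,1) at t=4.2378
    x: enter (7,1) at t=4.8000 ← occupied
  → r_6 = 4.8000
beam 7: φ=135°, α=345°
  dir = (cos 345°, sin 345°) = (0.9659, -0.2588); from cell (4,5)
  next x-line at t=0.4141, next y-line at t=2.5887; Δt_x=1.0353, Δt_y=3.8637
    x: enter (5,5) at t=0.4141
    x: enter (6,5) at t=1.4494
    x: enter (7,5) at t=2.4847 ← occupied
  → r_7 = 2.4847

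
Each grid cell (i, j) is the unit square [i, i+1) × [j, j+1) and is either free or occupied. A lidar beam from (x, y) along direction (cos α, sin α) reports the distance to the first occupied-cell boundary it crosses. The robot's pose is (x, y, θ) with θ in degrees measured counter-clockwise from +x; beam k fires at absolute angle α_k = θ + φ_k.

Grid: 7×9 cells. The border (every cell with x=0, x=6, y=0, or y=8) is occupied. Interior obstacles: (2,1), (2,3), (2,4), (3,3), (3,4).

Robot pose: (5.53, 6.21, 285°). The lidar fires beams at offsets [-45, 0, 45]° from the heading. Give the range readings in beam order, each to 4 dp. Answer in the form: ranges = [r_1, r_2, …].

ranges = [3.0600, 1.8159, 0.5427]

beam 1: φ=-45°, α=240°
  cosα=-0.5000 sinα=-0.8660 | (5,6) | tMaxX 1.0600 tMaxY 0.2425 | tΔX 2.0000 tΔY 1.1547
    t=0.2425 [y] (5,5)
    t=1.0600 [x] (4,5)
    t=1.3972 [y] (4,4)
    t=2.5519 [y] (4,3)
    t=3.0600 [x] (3,3) — stop
  → r_1 = 3.0600
beam 2: φ=0°, α=285°
  cosα=0.2588 sinα=-0.9659 | (5,6) | tMaxX 1.8159 tMaxY 0.2174 | tΔX 3.8637 tΔY 1.0353
    t=0.2174 [y] (5,5)
    t=1.2527 [y] (5,4)
    t=1.8159 [x] (6,4) — stop
  → r_2 = 1.8159
beam 3: φ=45°, α=330°
  cosα=0.8660 sinα=-0.5000 | (5,6) | tMaxX 0.5427 tMaxY 0.4200 | tΔX 1.1547 tΔY 2.0000
    t=0.4200 [y] (5,5)
    t=0.5427 [x] (6,5) — stop
  → r_3 = 0.5427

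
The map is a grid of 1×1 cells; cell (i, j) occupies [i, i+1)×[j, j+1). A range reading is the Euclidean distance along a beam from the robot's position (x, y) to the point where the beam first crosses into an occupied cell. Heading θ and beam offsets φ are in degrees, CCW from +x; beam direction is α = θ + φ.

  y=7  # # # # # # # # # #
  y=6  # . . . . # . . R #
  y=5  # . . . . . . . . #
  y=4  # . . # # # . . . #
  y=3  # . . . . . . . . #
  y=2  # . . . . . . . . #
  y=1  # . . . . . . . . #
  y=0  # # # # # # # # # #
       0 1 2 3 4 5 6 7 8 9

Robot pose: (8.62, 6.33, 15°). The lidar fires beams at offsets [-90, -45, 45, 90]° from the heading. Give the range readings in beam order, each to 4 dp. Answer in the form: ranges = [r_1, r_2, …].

ranges = [1.4682, 0.4388, 0.7600, 0.6936]

beam 1: φ=-90°, α=285°
  direction (0.2588, -0.9659); cell (8,6); t to first gridline: x 1.4682, y 0.3416 (then +3.8637 / +1.0353)
    (8,5) via y @ 0.3416
    (8,4) via y @ 1.3769
    (9,4) via x @ 1.4682  # hit
  → r_1 = 1.4682
beam 2: φ=-45°, α=330°
  direction (0.8660, -0.5000); cell (8,6); t to first gridline: x 0.4388, y 0.6600 (then +1.1547 / +2.0000)
    (9,6) via x @ 0.4388  # hit
  → r_2 = 0.4388
beam 3: φ=45°, α=60°
  direction (0.5000, 0.8660); cell (8,6); t to first gridline: x 0.7600, y 0.7736 (then +2.0000 / +1.1547)
    (9,6) via x @ 0.7600  # hit
  → r_3 = 0.7600
beam 4: φ=90°, α=105°
  direction (-0.2588, 0.9659); cell (8,6); t to first gridline: x 2.3955, y 0.6936 (then +3.8637 / +1.0353)
    (8,7) via y @ 0.6936  # hit
  → r_4 = 0.6936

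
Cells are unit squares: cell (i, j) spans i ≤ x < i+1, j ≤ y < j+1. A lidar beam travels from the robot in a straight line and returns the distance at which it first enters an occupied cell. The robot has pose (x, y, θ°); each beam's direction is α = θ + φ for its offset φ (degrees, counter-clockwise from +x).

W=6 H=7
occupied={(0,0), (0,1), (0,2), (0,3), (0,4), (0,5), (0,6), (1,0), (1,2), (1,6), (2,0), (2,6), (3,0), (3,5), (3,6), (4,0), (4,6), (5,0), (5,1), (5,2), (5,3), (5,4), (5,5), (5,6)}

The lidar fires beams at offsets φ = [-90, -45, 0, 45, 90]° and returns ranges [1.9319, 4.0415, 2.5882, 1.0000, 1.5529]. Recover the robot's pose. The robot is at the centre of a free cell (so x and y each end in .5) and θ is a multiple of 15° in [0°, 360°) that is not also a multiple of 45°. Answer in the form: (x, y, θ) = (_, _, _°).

The pose lattice has 18·16 = 288 candidates. Test each by forward raycasting.
  (4.5, 4.5, 330°): beam 1 = 4.0415 ≠ 1.9319 ✗
  (2.5, 3.5, 75°): beam 1 = 2.5882 ≠ 1.9319 ✗
  (4.5, 3.5, 255°): beam 1 = 3.6235 ≠ 1.9319 ✗
  …
  (2.5, 4.5, 345°): r_1=1.9319, r_2=4.0415, r_3=2.5882, r_4=1.0000, r_5=1.5529 — all match ✓
Unique over the lattice → pose = (2.5, 4.5, 345°).

(x, y, θ) = (2.5, 4.5, 345°)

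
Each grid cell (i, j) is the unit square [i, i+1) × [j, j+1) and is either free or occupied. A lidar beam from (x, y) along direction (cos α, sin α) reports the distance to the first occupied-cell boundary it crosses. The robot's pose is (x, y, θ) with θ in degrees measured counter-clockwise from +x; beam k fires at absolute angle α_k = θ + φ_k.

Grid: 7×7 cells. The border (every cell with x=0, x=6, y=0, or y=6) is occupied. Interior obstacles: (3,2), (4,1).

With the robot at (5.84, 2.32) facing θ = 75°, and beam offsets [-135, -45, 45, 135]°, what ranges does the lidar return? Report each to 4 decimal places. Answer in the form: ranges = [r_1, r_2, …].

beam 1: φ=-135°, α=300°
  cosα=0.5000 sinα=-0.8660 | (5,2) | tMaxX 0.3200 tMaxY 0.3695 | tΔX 2.0000 tΔY 1.1547
    t=0.3200 [x] (6,2) — stop
  → r_1 = 0.3200
beam 2: φ=-45°, α=30°
  cosα=0.8660 sinα=0.5000 | (5,2) | tMaxX 0.1848 tMaxY 1.3600 | tΔX 1.1547 tΔY 2.0000
    t=0.1848 [x] (6,2) — stop
  → r_2 = 0.1848
beam 3: φ=45°, α=120°
  cosα=-0.5000 sinα=0.8660 | (5,2) | tMaxX 1.6800 tMaxY 0.7852 | tΔX 2.0000 tΔY 1.1547
    t=0.7852 [y] (5,3)
    t=1.6800 [x] (4,3)
    t=1.9399 [y] (4,4)
    t=3.0946 [y] (4,5)
    t=3.6800 [x] (3,5)
    t=4.2493 [y] (3,6) — stop
  → r_3 = 4.2493
beam 4: φ=135°, α=210°
  cosα=-0.8660 sinα=-0.5000 | (5,2) | tMaxX 0.9699 tMaxY 0.6400 | tΔX 1.1547 tΔY 2.0000
    t=0.6400 [y] (5,1)
    t=0.9699 [x] (4,1) — stop
  → r_4 = 0.9699

ranges = [0.3200, 0.1848, 4.2493, 0.9699]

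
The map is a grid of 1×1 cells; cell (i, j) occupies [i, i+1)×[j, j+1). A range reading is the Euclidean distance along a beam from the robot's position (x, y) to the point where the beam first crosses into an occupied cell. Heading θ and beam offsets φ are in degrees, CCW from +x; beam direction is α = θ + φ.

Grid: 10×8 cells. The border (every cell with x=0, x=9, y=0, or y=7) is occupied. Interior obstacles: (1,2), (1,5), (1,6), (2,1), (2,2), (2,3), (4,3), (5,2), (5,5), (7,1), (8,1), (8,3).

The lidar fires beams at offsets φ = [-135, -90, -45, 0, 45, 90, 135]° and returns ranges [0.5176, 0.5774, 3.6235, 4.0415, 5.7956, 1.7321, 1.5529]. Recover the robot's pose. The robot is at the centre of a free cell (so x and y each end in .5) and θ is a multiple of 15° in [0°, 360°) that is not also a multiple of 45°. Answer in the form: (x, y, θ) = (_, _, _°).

(x, y, θ) = (7.5, 3.5, 120°)

Enumerate (i+0.5, j+0.5, θ) over the 36 free cells and 16 admissible headings. For each, cast all 7 beams and compare to the given ranges.
  (8.5, 2.5, 195°): beam 1 = 0.5774 ≠ 0.5176 ✗
  (3.5, 4.5, 285°): beam 1 = 1.7321 ≠ 0.5176 ✗
  (1.5, 4.5, 15°): beam 1 = 1.0000 ≠ 0.5176 ✗
  (8.5, 5.5, 285°): beam 1 = 3.0000 ≠ 0.5176 ✗
  (8.5, 5.5, 30°): beam 1 = 1.5529 ≠ 0.5176 ✗
  …
  (7.5, 3.5, 120°): r_1=0.5176, r_2=0.5774, r_3=3.6235, r_4=4.0415, r_5=5.7956, r_6=1.7321, r_7=1.5529 — all match ✓
Only this pose fits every beam.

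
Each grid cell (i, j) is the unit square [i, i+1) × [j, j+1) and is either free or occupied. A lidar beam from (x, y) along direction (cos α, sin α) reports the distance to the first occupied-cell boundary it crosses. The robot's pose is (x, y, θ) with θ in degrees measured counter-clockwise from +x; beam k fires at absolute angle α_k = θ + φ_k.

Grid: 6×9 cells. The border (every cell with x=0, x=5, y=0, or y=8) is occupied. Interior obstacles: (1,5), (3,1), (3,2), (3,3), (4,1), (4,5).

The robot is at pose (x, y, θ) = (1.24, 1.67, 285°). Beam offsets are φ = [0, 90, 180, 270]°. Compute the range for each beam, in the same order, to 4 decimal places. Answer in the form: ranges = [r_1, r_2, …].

ranges = [0.6936, 1.8221, 0.9273, 0.2485]

beam 1: φ=0°, α=285°
  dir = (cos 285°, sin 285°) = (0.2588, -0.9659); from cell (1,1)
  next x-line at t=2.9364, next y-line at t=0.6936; Δt_x=3.8637, Δt_y=1.0353
    y: enter (1,0) at t=0.6936 ← occupied
  → r_1 = 0.6936
beam 2: φ=90°, α=15°
  dir = (cos 15°, sin 15°) = (0.9659, 0.2588); from cell (1,1)
  next x-line at t=0.7868, next y-line at t=1.2750; Δt_x=1.0353, Δt_y=3.8637
    x: enter (2,1) at t=0.7868
    y: enter (2,2) at t=1.2750
    x: enter (3,2) at t=1.8221 ← occupied
  → r_2 = 1.8221
beam 3: φ=180°, α=105°
  dir = (cos 105°, sin 105°) = (-0.2588, 0.9659); from cell (1,1)
  next x-line at t=0.9273, next y-line at t=0.3416; Δt_x=3.8637, Δt_y=1.0353
    y: enter (1,2) at t=0.3416
    x: enter (0,2) at t=0.9273 ← occupied
  → r_3 = 0.9273
beam 4: φ=270°, α=195°
  dir = (cos 195°, sin 195°) = (-0.9659, -0.2588); from cell (1,1)
  next x-line at t=0.2485, next y-line at t=2.5887; Δt_x=1.0353, Δt_y=3.8637
    x: enter (0,1) at t=0.2485 ← occupied
  → r_4 = 0.2485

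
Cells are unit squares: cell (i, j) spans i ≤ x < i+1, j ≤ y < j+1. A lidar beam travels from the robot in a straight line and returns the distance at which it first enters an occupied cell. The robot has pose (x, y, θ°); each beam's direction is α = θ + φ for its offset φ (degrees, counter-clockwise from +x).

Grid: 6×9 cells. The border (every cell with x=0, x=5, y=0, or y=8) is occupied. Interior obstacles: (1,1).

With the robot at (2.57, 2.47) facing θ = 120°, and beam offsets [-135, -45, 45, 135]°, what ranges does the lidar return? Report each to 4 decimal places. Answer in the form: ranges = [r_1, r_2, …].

beam 1: φ=-135°, α=345°
  d=(0.9659,-0.2588)  start (2,2)  tX=0.4452 tY=1.8159  stride 1/|dx|=1.0353 1/|dy|=3.8637
    cross x-line → (3,2), t=0.4452
    cross x-line → (4,2), t=1.4804
    cross y-line → (4,1), t=1.8159
    cross x-line → (5,1), t=2.5157 (wall)
  → r_1 = 2.5157
beam 2: φ=-45°, α=75°
  d=(0.2588,0.9659)  start (2,2)  tX=1.6614 tY=0.5487  stride 1/|dx|=3.8637 1/|dy|=1.0353
    cross y-line → (2,3), t=0.5487
    cross y-line → (2,4), t=1.5840
    cross x-line → (3,4), t=1.6614
    cross y-line → (3,5), t=2.6192
    cross y-line → (3,6), t=3.6545
    cross y-line → (3,7), t=4.6898
    cross x-line → (4,7), t=5.5251
    cross y-line → (4,8), t=5.7251 (wall)
  → r_2 = 5.7251
beam 3: φ=45°, α=165°
  d=(-0.9659,0.2588)  start (2,2)  tX=0.5901 tY=2.0478  stride 1/|dx|=1.0353 1/|dy|=3.8637
    cross x-line → (1,2), t=0.5901
    cross x-line → (0,2), t=1.6254 (wall)
  → r_3 = 1.6254
beam 4: φ=135°, α=255°
  d=(-0.2588,-0.9659)  start (2,2)  tX=2.2023 tY=0.4866  stride 1/|dx|=3.8637 1/|dy|=1.0353
    cross y-line → (2,1), t=0.4866
    cross y-line → (2,0), t=1.5219 (wall)
  → r_4 = 1.5219

ranges = [2.5157, 5.7251, 1.6254, 1.5219]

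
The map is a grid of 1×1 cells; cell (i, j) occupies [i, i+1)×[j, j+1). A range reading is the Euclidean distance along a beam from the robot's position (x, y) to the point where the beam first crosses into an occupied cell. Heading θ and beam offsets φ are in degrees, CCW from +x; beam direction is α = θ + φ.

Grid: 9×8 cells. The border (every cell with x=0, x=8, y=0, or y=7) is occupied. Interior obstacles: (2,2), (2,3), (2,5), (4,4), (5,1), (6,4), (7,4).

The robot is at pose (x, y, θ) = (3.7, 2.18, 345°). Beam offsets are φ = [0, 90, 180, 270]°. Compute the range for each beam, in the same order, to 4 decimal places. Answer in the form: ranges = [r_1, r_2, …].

beam 1: φ=0°, α=345°
  dir = (cos 345°, sin 345°) = (0.9659, -0.2588); from cell (3,2)
  next x-line at t=0.3106, next y-line at t=0.6955; Δt_x=1.0353, Δt_y=3.8637
    x: enter (4,2) at t=0.3106
    y: enter (4,1) at t=0.6955
    x: enter (5,1) at t=1.3459 ← occupied
  → r_1 = 1.3459
beam 2: φ=90°, α=75°
  dir = (cos 75°, sin 75°) = (0.2588, 0.9659); from cell (3,2)
  next x-line at t=1.1591, next y-line at t=0.8489; Δt_x=3.8637, Δt_y=1.0353
    y: enter (3,3) at t=0.8489
    x: enter (4,3) at t=1.1591
    y: enter (4,4) at t=1.8842 ← occupied
  → r_2 = 1.8842
beam 3: φ=180°, α=165°
  dir = (cos 165°, sin 165°) = (-0.9659, 0.2588); from cell (3,2)
  next x-line at t=0.7247, next y-line at t=3.1682; Δt_x=1.0353, Δt_y=3.8637
    x: enter (2,2) at t=0.7247 ← occupied
  → r_3 = 0.7247
beam 4: φ=270°, α=255°
  dir = (cos 255°, sin 255°) = (-0.2588, -0.9659); from cell (3,2)
  next x-line at t=2.7046, next y-line at t=0.1863; Δt_x=3.8637, Δt_y=1.0353
    y: enter (3,1) at t=0.1863
    y: enter (3,0) at t=1.2216 ← occupied
  → r_4 = 1.2216

ranges = [1.3459, 1.8842, 0.7247, 1.2216]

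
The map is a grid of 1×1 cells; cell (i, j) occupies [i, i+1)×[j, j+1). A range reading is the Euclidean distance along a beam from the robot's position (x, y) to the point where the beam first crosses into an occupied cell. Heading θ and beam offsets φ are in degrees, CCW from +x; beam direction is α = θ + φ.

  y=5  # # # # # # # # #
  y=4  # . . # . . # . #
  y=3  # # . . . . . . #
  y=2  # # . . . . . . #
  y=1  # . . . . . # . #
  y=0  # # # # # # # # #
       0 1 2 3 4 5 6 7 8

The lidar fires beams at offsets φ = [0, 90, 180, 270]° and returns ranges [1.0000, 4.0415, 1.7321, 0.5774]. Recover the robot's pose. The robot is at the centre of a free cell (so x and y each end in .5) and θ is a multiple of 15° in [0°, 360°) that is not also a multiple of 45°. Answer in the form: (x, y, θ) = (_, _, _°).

(x, y, θ) = (3.5, 1.5, 330°)

The pose lattice has 23·16 = 368 candidates. Test each by forward raycasting.
  (3.5, 2.5, 150°): beam 1 = 1.7321 ≠ 1.0000 ✗
  (5.5, 2.5, 120°): beam 1 = 2.8868 ≠ 1.0000 ✗
  (2.5, 1.5, 120°): beam 2 = 1.0000 ≠ 4.0415 ✗
  …
  (3.5, 1.5, 330°): r_1=1.0000, r_2=4.0415, r_3=1.7321, r_4=0.5774 — all match ✓
Only this pose fits every beam.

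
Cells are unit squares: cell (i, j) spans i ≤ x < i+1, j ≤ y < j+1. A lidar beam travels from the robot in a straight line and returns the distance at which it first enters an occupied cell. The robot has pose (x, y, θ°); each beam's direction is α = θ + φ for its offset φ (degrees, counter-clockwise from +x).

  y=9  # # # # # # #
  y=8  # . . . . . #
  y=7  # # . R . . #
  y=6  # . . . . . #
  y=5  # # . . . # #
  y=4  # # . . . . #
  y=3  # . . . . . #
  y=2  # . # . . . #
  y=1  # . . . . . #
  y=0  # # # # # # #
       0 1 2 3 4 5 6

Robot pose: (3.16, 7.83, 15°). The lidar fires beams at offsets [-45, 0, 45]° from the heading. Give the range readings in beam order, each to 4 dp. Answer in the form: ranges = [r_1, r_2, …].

ranges = [3.2793, 2.9402, 1.3510]

beam 1: φ=-45°, α=330°
  cosα=0.8660 sinα=-0.5000 | (3,7) | tMaxX 0.9699 tMaxY 1.6600 | tΔX 1.1547 tΔY 2.0000
    t=0.9699 [x] (4,7)
    t=1.6600 [y] (4,6)
    t=2.1246 [x] (5,6)
    t=3.2793 [x] (6,6) — stop
  → r_1 = 3.2793
beam 2: φ=0°, α=15°
  cosα=0.9659 sinα=0.2588 | (3,7) | tMaxX 0.8696 tMaxY 0.6568 | tΔX 1.0353 tΔY 3.8637
    t=0.6568 [y] (3,8)
    t=0.8696 [x] (4,8)
    t=1.9049 [x] (5,8)
    t=2.9402 [x] (6,8) — stop
  → r_2 = 2.9402
beam 3: φ=45°, α=60°
  cosα=0.5000 sinα=0.8660 | (3,7) | tMaxX 1.6800 tMaxY 0.1963 | tΔX 2.0000 tΔY 1.1547
    t=0.1963 [y] (3,8)
    t=1.3510 [y] (3,9) — stop
  → r_3 = 1.3510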